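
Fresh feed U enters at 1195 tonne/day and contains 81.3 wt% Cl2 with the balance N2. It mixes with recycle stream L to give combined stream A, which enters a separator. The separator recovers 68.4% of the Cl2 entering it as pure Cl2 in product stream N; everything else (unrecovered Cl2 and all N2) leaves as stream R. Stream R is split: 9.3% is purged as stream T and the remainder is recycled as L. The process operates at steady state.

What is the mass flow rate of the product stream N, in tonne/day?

931.5 tonne/day

Cl2 in A: m_A = 1195×0.813 + (1−0.093)·(1−0.684)·m_A, so m_A = 971.53/0.7134 = 1361.9 tonne/day.
Product N = 0.684×1361.9 = 931.51 tonne/day.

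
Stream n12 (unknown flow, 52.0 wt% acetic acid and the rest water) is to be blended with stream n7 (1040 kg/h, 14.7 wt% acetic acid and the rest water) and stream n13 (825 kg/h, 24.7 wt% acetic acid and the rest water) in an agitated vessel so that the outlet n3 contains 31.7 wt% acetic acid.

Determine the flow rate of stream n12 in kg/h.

Let n12 be the unknown flow. Total out = 1865 + n12.
acetic acid balance: 356.65 + 0.520·n12 = 0.317·(1865 + n12)
(0.520 − 0.317)·n12 = 0.317×1865 − 356.65 = 234.55
n12 = 234.55 / 0.203 = 1155.4 kg/h

1155 kg/h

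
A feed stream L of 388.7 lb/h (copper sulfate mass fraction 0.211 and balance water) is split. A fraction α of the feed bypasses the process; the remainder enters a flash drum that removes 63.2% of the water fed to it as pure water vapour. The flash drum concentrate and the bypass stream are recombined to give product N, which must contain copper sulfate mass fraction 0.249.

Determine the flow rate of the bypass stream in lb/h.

All 388.7×0.211 = 82.016 lb/h of copper sulfate reaches N, so N = 82.016/0.249 = 329.38 lb/h and vapour = 59.32 lb/h.
The evaporator receives (1−α)·388.7 of feed at 0.789 water and removes 0.632 of that water:
0.632×0.789×(1−α)×388.7 = 59.32
(1−α) = 59.32/193.82 = 0.3060;  α = 0.6940.
Bypass flow = 0.6940×388.7 = 269.74 lb/h.

269.7 lb/h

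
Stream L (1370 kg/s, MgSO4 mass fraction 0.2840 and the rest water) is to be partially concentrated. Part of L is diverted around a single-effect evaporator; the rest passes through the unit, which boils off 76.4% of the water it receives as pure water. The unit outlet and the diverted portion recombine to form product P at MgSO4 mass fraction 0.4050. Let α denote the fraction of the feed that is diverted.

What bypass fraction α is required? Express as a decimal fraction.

All 1370×0.284 = 389.08 kg/s of MgSO4 reaches P, so P = 389.08/0.405 = 960.69 kg/s and vapour = 409.31 kg/s.
The evaporator receives (1−α)·1370 of feed at 0.716 water and removes 0.764 of that water:
0.764×0.716×(1−α)×1370 = 409.31
(1−α) = 409.31/749.42 = 0.5462;  α = 0.4538.

0.454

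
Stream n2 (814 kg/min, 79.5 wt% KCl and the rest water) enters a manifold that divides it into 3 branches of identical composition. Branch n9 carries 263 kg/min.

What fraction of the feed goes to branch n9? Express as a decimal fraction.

0.323

Fraction to n9 = 263/814 = 0.3231.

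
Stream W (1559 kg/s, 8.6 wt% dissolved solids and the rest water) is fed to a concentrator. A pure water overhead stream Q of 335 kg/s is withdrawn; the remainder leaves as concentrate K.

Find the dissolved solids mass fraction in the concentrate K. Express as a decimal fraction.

dissolved solids is not removed: 1559×0.086 = 134.07 kg/s of dissolved solids enters K.
Concentrate = 1559 − 335 = 1224 kg/s.
Mass fraction = 134.07/1224 = 0.110.

0.110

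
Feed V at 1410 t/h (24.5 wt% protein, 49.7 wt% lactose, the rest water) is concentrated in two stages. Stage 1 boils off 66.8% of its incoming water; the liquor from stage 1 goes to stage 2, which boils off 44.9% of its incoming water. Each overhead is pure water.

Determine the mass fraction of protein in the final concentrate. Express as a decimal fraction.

0.310

water in feed = 1410×0.258 = 363.78 t/h.
After stage 1: water left = (1−0.668)×363.78 = 120.77; stream total = 1167 t/h.
After stage 2: water left = (1−0.449)×120.77 = 66.547; final concentrate = 1112.8 t/h.
protein fraction = 345.45/1112.8 = 0.310.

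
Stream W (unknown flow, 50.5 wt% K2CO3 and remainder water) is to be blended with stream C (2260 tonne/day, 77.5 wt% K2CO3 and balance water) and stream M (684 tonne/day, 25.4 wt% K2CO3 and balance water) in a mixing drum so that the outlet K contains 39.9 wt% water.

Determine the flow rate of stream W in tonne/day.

Let W be the unknown flow. Total out = 2944 + W.
water balance: 1018.8 + 0.495·W = 0.399·(2944 + W)
(0.495 − 0.399)·W = 0.399×2944 − 1018.8 = 155.89
W = 155.89 / 0.096 = 1623.9 tonne/day

1624 tonne/day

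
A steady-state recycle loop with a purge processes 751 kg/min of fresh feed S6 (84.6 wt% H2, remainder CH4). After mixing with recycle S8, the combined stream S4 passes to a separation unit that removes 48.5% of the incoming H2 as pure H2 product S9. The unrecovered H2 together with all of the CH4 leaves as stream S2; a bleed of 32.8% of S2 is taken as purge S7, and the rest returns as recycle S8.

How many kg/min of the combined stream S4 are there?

1324 kg/min

CH4 enters only via S6 and leaves only via the purge: 751×0.154 = 0.328×(CH4 in S2), and the separation unit passes all CH4, so CH4 in S4 = CH4 in S2 = 352.6 kg/min.
H2 in S4: m_A = 751×0.846 + (1−0.328)·(1−0.485)·m_A, so m_A = 635.35/0.6539 = 971.6 kg/min.
S4 = 971.6 + 352.6 = 1324.2 kg/min.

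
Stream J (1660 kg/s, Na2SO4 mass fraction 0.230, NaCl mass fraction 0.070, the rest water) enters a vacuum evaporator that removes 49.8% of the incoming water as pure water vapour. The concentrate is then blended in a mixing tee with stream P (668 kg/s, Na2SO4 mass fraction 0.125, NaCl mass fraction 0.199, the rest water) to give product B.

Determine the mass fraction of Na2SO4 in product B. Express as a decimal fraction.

0.266

Vapour removed = 0.498×0.700×1660 = 578.68 kg/s; concentrate = 1081.3 kg/s.
Na2SO4 reaching the mixer = 381.8 (from concentrate) + 668×0.125 = 465.3 kg/s.
Product flow = 1081.3 + 668 = 1749.3 kg/s; Na2SO4 fraction = 0.266.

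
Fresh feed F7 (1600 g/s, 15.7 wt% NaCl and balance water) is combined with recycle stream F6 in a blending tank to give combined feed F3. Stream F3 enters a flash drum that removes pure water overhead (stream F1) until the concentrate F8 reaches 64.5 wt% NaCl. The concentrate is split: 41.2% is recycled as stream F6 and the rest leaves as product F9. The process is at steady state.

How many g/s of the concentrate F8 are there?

662.3 g/s

Overall NaCl balance (none leaves overhead): NaCl in fresh feed = NaCl in product, i.e. 1600×0.157 = (1−0.412)·F8·0.645.
F8 = 251.2/(0.645×0.588) = 662.34 g/s.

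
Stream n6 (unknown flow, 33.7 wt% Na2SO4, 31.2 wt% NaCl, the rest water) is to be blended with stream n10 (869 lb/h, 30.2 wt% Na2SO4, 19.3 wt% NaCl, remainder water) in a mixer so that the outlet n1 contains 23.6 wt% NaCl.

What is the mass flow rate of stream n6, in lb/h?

491.7 lb/h

Let n6 be the unknown flow. Total out = 869 + n6.
NaCl balance: 167.72 + 0.312·n6 = 0.236·(869 + n6)
(0.312 − 0.236)·n6 = 0.236×869 − 167.72 = 37.367
n6 = 37.367 / 0.076 = 491.67 lb/h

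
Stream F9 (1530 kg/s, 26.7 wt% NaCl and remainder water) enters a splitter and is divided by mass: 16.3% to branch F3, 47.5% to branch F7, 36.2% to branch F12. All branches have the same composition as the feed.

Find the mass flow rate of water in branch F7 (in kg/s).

Branch F7 total = 0.475×1530 = 726.75 kg/s.
water in F7 = 0.733×726.75 = 532.71 kg/s.

532.7 kg/s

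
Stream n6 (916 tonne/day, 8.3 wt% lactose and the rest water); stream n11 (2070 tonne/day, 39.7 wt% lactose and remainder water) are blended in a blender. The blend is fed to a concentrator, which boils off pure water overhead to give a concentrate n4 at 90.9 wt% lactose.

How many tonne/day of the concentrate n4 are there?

lactose entering = 916×0.083 + 2070×0.397 = 897.82 tonne/day.
All lactose reports to n4, so n4 = 897.82/0.909 = 987.7 tonne/day.

987.7 tonne/day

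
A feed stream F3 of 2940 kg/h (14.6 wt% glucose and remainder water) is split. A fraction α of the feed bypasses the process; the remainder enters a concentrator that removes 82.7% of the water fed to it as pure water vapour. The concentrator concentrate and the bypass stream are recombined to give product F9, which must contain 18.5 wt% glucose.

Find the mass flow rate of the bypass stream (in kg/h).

2062 kg/h

All 2940×0.146 = 429.24 kg/h of glucose reaches F9, so F9 = 429.24/0.185 = 2320.2 kg/h and vapour = 619.78 kg/h.
The evaporator receives (1−α)·2940 of feed at 0.854 water and removes 0.827 of that water:
0.827×0.854×(1−α)×2940 = 619.78
(1−α) = 619.78/2076.4 = 0.2985;  α = 0.7015.
Bypass flow = 0.7015×2940 = 2062.4 kg/h.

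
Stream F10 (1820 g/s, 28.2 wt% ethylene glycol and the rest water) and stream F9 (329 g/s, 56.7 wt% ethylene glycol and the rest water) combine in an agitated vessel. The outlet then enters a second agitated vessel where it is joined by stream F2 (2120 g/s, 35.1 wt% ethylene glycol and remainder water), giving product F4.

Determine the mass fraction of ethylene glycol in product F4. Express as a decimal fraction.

0.3382

Overall, product flow = 4269 g/s.
ethylene glycol in = 1820×0.282 + 329×0.567 + 2120×0.351 = 1443.9 g/s.
ethylene glycol fraction in F4 = 0.3382.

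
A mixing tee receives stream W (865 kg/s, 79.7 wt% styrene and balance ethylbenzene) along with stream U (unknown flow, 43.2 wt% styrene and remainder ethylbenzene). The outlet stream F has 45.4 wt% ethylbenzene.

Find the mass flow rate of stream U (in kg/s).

Let U be the unknown flow. Total out = 865 + U.
ethylbenzene balance: 175.59 + 0.568·U = 0.454·(865 + U)
(0.568 − 0.454)·U = 0.454×865 − 175.59 = 217.12
U = 217.12 / 0.114 = 1904.5 kg/s

1905 kg/s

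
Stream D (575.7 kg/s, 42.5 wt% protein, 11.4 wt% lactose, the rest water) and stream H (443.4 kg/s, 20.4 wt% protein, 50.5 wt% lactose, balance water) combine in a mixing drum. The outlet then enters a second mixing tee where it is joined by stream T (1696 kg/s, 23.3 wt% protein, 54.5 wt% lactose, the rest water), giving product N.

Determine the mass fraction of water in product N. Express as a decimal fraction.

Overall, product flow = 2715.1 kg/s.
water in = 575.7×0.461 + 443.4×0.291 + 1696×0.222 = 770.94 kg/s.
water fraction in N = 0.284.

0.284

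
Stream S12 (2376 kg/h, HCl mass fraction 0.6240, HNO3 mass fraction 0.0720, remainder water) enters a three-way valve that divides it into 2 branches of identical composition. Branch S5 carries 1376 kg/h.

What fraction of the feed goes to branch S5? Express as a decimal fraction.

0.579

Fraction to S5 = 1376/2376 = 0.5791.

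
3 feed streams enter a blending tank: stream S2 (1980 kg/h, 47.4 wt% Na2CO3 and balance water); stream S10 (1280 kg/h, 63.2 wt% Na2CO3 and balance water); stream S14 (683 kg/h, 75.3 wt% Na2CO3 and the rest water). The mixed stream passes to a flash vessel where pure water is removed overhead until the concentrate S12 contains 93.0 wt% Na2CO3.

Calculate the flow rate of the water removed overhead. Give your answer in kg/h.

1511 kg/h

Na2CO3 entering = 1980×0.474 + 1280×0.632 + 683×0.753 = 2261.8 kg/h.
All Na2CO3 reports to S12, so S12 = 2261.8/0.930 = 2432 kg/h.
Total feed = 3943 kg/h; overhead = 3943 − 2432 = 1511 kg/h.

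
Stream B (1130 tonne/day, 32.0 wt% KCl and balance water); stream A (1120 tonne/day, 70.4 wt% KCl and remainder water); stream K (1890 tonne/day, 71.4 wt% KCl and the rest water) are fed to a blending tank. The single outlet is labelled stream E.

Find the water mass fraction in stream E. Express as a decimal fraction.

Total flow out = 1130 + 1120 + 1890 = 4140 tonne/day.
water in = 1130×0.680 + 1120×0.296 + 1890×0.286 = 1640.5 tonne/day.
water mass fraction in E = 1640.5/4140 = 0.396.

0.396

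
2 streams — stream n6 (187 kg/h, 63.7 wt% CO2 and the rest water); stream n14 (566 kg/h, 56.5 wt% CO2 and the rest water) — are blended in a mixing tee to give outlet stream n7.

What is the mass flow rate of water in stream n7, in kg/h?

314.1 kg/h

water out = water in = 187×0.363 + 566×0.435 = 314.09 kg/h.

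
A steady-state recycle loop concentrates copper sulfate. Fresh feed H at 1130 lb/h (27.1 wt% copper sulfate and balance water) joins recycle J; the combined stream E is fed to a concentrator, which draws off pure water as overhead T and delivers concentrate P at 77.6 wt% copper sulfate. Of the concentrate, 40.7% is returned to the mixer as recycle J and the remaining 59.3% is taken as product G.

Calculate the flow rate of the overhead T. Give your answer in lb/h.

Overall copper sulfate balance (none leaves overhead): copper sulfate in fresh feed = copper sulfate in product, i.e. 1130×0.271 = (1−0.407)·P·0.776.
P = 306.23/(0.776×0.593) = 665.47 lb/h.
Recycle J = 0.407×665.47 = 270.85 lb/h.
Combined feed E = 1130 + 270.85 = 1400.8 lb/h.
Overhead T = E − P = 1400.8 − 665.47 = 735.37 lb/h.

735.4 lb/h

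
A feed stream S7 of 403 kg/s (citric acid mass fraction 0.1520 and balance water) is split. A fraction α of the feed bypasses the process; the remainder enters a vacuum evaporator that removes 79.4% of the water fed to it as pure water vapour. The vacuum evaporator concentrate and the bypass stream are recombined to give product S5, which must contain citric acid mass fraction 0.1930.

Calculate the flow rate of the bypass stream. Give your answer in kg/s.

275.9 kg/s

All 403×0.152 = 61.256 kg/s of citric acid reaches S5, so S5 = 61.256/0.193 = 317.39 kg/s and vapour = 85.611 kg/s.
The evaporator receives (1−α)·403 of feed at 0.848 water and removes 0.794 of that water:
0.794×0.848×(1−α)×403 = 85.611
(1−α) = 85.611/271.34 = 0.3155;  α = 0.6845.
Bypass flow = 0.6845×403 = 275.85 kg/s.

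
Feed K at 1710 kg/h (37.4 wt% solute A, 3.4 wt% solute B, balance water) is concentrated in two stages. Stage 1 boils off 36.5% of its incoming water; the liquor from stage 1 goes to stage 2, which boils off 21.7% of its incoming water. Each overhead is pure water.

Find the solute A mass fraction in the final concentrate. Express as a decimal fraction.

water in feed = 1710×0.592 = 1012.3 kg/h.
After stage 1: water left = (1−0.365)×1012.3 = 642.82; stream total = 1340.5 kg/h.
After stage 2: water left = (1−0.217)×642.82 = 503.33; final concentrate = 1201 kg/h.
solute A fraction = 639.54/1201 = 0.533.

0.533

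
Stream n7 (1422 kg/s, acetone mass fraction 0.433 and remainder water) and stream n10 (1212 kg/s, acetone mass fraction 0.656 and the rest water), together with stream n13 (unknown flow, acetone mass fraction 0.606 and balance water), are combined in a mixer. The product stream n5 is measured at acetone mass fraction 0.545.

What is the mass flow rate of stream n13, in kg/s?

405.4 kg/s

Let n13 be the unknown flow. Total out = 2634 + n13.
acetone balance: 1410.8 + 0.606·n13 = 0.545·(2634 + n13)
(0.606 − 0.545)·n13 = 0.545×2634 − 1410.8 = 24.732
n13 = 24.732 / 0.061 = 405.44 kg/s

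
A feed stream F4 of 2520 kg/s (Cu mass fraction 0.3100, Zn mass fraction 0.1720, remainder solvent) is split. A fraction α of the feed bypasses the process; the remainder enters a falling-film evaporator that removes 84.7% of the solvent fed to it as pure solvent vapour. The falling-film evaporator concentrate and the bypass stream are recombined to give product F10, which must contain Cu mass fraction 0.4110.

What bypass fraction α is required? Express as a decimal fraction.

All 2520×0.310 = 781.2 kg/s of Cu reaches F10, so F10 = 781.2/0.411 = 1900.7 kg/s and vapour = 619.27 kg/s.
The evaporator receives (1−α)·2520 of feed at 0.518 solvent and removes 0.847 of that solvent:
0.847×0.518×(1−α)×2520 = 619.27
(1−α) = 619.27/1105.6 = 0.5601;  α = 0.4399.

0.440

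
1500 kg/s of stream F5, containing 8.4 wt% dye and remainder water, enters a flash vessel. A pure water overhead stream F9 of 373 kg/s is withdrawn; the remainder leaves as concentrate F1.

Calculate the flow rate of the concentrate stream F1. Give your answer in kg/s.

Concentrate = 1500 − 373 = 1127 kg/s.

1127 kg/s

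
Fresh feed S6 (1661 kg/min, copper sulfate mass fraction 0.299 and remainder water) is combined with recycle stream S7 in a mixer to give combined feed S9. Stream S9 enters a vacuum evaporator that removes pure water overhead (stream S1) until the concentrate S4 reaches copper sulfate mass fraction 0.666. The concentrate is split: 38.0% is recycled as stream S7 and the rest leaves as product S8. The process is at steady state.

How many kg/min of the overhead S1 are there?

Overall copper sulfate balance (none leaves overhead): copper sulfate in fresh feed = copper sulfate in product, i.e. 1661×0.299 = (1−0.380)·S4·0.666.
S4 = 496.64/(0.666×0.620) = 1202.7 kg/min.
Recycle S7 = 0.380×1202.7 = 457.04 kg/min.
Combined feed S9 = 1661 + 457.04 = 2118 kg/min.
Overhead S1 = S9 − S4 = 2118 − 1202.7 = 915.3 kg/min.

915.3 kg/min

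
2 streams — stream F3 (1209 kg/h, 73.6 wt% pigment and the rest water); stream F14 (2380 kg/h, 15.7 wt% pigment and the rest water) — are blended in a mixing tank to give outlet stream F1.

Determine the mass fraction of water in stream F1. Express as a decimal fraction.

0.6480

Total flow out = 1209 + 2380 = 3589 kg/h.
water in = 1209×0.264 + 2380×0.843 = 2325.5 kg/h.
water mass fraction in F1 = 2325.5/3589 = 0.6480.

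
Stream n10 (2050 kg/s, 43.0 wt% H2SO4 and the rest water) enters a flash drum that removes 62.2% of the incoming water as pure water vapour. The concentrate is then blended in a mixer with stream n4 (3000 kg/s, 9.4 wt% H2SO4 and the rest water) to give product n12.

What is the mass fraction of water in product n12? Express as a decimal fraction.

0.731

Vapour removed = 0.622×0.570×2050 = 726.81 kg/s; concentrate = 1323.2 kg/s.
water reaching the mixer = 441.69 (from concentrate) + 3000×0.906 = 3159.7 kg/s.
Product flow = 1323.2 + 3000 = 4323.2 kg/s; water fraction = 0.731.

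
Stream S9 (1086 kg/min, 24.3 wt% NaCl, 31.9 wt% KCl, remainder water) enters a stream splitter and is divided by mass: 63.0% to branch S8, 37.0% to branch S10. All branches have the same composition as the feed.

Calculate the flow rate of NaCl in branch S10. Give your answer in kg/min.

Branch S10 total = 0.370×1086 = 401.82 kg/min.
NaCl in S10 = 0.243×401.82 = 97.642 kg/min.

97.64 kg/min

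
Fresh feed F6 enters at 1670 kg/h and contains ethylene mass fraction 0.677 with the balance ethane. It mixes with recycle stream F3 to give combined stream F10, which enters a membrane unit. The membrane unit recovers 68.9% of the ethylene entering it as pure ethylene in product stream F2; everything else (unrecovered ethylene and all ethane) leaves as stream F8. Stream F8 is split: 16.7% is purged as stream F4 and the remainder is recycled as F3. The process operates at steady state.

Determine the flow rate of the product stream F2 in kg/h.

ethylene in F10: m_A = 1670×0.677 + (1−0.167)·(1−0.689)·m_A, so m_A = 1130.6/0.7409 = 1525.9 kg/h.
Product F2 = 0.689×1525.9 = 1051.3 kg/h.

1051 kg/h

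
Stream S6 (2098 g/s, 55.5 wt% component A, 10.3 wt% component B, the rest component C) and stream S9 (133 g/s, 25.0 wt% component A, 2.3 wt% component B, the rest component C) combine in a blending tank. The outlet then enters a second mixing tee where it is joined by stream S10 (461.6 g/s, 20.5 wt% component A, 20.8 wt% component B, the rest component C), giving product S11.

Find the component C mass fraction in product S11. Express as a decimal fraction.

0.4030

Overall, product flow = 2692.6 g/s.
component C in = 2098×0.342 + 133×0.727 + 461.6×0.587 = 1085.2 g/s.
component C fraction in S11 = 0.4030.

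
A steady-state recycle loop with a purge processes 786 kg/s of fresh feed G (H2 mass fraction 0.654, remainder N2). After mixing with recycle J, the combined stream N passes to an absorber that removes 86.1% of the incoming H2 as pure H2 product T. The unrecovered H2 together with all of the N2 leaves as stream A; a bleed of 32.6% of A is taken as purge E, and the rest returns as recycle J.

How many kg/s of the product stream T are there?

H2 in N: m_A = 786×0.654 + (1−0.326)·(1−0.861)·m_A, so m_A = 514.04/0.9063 = 567.18 kg/s.
Product T = 0.861×567.18 = 488.34 kg/s.

488.3 kg/s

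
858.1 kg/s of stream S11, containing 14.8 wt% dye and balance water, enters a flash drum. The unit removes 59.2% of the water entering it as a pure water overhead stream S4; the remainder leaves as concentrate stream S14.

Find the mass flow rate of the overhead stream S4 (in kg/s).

432.8 kg/s

water entering = 858.1×0.852 = 731.1 kg/s; overhead removed = 0.592×731.1 = 432.81 kg/s.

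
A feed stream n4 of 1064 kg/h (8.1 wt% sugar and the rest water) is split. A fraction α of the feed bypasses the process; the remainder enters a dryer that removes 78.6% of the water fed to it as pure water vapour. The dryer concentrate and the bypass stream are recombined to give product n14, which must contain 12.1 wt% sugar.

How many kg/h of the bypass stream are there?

577.1 kg/h

All 1064×0.081 = 86.184 kg/h of sugar reaches n14, so n14 = 86.184/0.121 = 712.26 kg/h and vapour = 351.74 kg/h.
The evaporator receives (1−α)·1064 of feed at 0.919 water and removes 0.786 of that water:
0.786×0.919×(1−α)×1064 = 351.74
(1−α) = 351.74/768.56 = 0.4577;  α = 0.5423.
Bypass flow = 0.5423×1064 = 577.06 kg/h.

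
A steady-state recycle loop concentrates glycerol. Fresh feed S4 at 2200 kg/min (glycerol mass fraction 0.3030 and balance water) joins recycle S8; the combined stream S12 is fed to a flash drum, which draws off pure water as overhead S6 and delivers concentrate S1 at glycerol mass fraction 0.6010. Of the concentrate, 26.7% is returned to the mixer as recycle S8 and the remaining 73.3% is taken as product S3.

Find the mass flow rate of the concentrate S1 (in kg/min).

Overall glycerol balance (none leaves overhead): glycerol in fresh feed = glycerol in product, i.e. 2200×0.303 = (1−0.267)·S1·0.601.
S1 = 666.6/(0.601×0.733) = 1513.2 kg/min.

1513 kg/min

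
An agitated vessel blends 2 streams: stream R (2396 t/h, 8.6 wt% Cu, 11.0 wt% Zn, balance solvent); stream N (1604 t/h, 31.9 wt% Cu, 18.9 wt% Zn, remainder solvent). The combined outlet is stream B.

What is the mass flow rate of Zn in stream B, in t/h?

566.7 t/h

Zn out = Zn in = 2396×0.110 + 1604×0.189 = 566.72 t/h.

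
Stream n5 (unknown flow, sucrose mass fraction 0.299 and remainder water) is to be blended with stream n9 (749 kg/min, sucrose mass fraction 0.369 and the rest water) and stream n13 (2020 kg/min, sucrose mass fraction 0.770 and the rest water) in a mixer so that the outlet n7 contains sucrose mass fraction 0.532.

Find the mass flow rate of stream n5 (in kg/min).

1539 kg/min

Let n5 be the unknown flow. Total out = 2769 + n5.
sucrose balance: 1831.8 + 0.299·n5 = 0.532·(2769 + n5)
(0.299 − 0.532)·n5 = 0.532×2769 − 1831.8 = -358.67
n5 = -358.67 / -0.233 = 1539.4 kg/min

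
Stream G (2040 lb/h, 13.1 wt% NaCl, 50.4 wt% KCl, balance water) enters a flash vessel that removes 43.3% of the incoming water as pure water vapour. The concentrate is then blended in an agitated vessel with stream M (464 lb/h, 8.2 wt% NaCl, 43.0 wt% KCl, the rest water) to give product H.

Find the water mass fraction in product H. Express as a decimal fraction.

0.2973

Vapour removed = 0.433×0.365×2040 = 322.41 lb/h; concentrate = 1717.6 lb/h.
water reaching the mixer = 422.19 (from concentrate) + 464×0.488 = 648.62 lb/h.
Product flow = 1717.6 + 464 = 2181.6 lb/h; water fraction = 0.2973.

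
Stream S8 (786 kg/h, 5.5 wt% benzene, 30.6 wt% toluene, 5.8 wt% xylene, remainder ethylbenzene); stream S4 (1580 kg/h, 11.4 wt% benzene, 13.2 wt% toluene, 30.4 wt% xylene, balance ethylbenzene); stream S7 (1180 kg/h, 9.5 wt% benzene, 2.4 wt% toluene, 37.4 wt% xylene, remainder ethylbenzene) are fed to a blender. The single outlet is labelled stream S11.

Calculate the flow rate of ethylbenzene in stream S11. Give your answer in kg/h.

ethylbenzene out = ethylbenzene in = 786×0.581 + 1580×0.450 + 1180×0.507 = 1765.9 kg/h.

1766 kg/h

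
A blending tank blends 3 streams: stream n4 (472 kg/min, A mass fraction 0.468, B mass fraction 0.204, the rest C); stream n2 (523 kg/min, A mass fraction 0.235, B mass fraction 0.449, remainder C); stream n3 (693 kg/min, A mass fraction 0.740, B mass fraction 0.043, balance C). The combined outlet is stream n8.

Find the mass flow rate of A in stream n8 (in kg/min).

856.6 kg/min

A out = A in = 472×0.468 + 523×0.235 + 693×0.740 = 856.62 kg/min.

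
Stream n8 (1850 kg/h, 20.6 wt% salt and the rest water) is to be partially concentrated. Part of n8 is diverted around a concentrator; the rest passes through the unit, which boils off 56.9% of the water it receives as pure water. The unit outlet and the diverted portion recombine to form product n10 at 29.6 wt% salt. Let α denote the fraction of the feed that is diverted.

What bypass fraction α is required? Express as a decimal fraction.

All 1850×0.206 = 381.1 kg/h of salt reaches n10, so n10 = 381.1/0.296 = 1287.5 kg/h and vapour = 562.5 kg/h.
The evaporator receives (1−α)·1850 of feed at 0.794 water and removes 0.569 of that water:
0.569×0.794×(1−α)×1850 = 562.5
(1−α) = 562.5/835.8 = 0.6730;  α = 0.3270.

0.327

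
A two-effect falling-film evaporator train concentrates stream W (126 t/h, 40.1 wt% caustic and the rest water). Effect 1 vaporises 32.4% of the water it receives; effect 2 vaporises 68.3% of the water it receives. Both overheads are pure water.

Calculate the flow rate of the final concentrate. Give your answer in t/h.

66.7 t/h

water in feed = 126×0.599 = 75.474 t/h.
After stage 1: water left = (1−0.324)×75.474 = 51.02; stream total = 101.55 t/h.
After stage 2: water left = (1−0.683)×51.02 = 16.173; final concentrate = 66.699 t/h.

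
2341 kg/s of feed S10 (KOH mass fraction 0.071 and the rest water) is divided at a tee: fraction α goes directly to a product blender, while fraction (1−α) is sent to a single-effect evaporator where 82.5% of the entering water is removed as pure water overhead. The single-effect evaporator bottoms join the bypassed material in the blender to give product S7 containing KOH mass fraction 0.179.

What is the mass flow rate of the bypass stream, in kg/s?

498.1 kg/s

All 2341×0.071 = 166.21 kg/s of KOH reaches S7, so S7 = 166.21/0.179 = 928.55 kg/s and vapour = 1412.4 kg/s.
The evaporator receives (1−α)·2341 of feed at 0.929 water and removes 0.825 of that water:
0.825×0.929×(1−α)×2341 = 1412.4
(1−α) = 1412.4/1794.2 = 0.7872;  α = 0.2128.
Bypass flow = 0.2128×2341 = 498.1 kg/s.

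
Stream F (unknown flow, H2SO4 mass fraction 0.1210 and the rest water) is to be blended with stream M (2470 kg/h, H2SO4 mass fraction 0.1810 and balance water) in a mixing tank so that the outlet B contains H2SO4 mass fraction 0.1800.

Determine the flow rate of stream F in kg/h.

Let F be the unknown flow. Total out = 2470 + F.
H2SO4 balance: 447.07 + 0.121·F = 0.180·(2470 + F)
(0.121 − 0.180)·F = 0.180×2470 − 447.07 = -2.47
F = -2.47 / -0.059 = 41.864 kg/h

41.86 kg/h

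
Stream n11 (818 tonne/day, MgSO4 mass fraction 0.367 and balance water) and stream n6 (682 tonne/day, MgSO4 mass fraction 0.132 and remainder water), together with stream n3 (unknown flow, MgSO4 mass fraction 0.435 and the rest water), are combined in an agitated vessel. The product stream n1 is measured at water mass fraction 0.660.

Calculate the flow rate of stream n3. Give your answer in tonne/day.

1261 tonne/day

Let n3 be the unknown flow. Total out = 1500 + n3.
water balance: 1109.8 + 0.565·n3 = 0.660·(1500 + n3)
(0.565 − 0.660)·n3 = 0.660×1500 − 1109.8 = -119.77
n3 = -119.77 / -0.095 = 1260.7 tonne/day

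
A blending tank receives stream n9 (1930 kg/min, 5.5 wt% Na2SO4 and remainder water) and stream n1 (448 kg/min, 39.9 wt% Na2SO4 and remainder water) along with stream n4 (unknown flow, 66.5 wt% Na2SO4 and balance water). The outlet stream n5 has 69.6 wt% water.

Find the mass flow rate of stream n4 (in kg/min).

1213 kg/min

Let n4 be the unknown flow. Total out = 2378 + n4.
water balance: 2093.1 + 0.335·n4 = 0.696·(2378 + n4)
(0.335 − 0.696)·n4 = 0.696×2378 − 2093.1 = -438.01
n4 = -438.01 / -0.361 = 1213.3 kg/min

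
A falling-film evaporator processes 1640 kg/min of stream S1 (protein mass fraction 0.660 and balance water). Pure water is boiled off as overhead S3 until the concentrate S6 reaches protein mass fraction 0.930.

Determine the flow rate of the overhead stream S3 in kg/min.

protein is conserved: 1640×0.660 = 1082.4 kg/min all reports to the concentrate.
Concentrate = 1082.4/(target fraction) = 1163.9 kg/min.
Overhead = 1640 − 1163.9 = 476.13 kg/min.

476.1 kg/min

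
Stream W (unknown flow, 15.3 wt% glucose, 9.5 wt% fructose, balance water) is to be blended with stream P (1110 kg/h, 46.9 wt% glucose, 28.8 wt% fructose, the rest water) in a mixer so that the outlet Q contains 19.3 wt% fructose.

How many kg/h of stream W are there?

1076 kg/h

Let W be the unknown flow. Total out = 1110 + W.
fructose balance: 319.68 + 0.095·W = 0.193·(1110 + W)
(0.095 − 0.193)·W = 0.193×1110 − 319.68 = -105.45
W = -105.45 / -0.098 = 1076 kg/h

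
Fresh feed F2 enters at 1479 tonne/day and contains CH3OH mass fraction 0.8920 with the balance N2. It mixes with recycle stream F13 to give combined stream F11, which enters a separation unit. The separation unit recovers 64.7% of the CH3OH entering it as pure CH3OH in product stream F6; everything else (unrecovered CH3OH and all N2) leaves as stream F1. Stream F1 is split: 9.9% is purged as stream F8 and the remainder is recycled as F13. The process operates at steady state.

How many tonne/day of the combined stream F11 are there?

3548 tonne/day

N2 enters only via F2 and leaves only via the purge: 1479×0.108 = 0.099×(N2 in F1), and the separation unit passes all N2, so N2 in F11 = N2 in F1 = 1613.5 tonne/day.
CH3OH in F11: m_A = 1479×0.892 + (1−0.099)·(1−0.647)·m_A, so m_A = 1319.3/0.6819 = 1934.6 tonne/day.
F11 = 1934.6 + 1613.5 = 3548 tonne/day.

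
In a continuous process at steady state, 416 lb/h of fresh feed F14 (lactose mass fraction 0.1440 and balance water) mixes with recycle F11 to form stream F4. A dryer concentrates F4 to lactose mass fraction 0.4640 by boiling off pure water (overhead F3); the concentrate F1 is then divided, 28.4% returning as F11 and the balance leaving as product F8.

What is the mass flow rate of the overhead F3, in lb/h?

286.9 lb/h

Overall lactose balance (none leaves overhead): lactose in fresh feed = lactose in product, i.e. 416×0.144 = (1−0.284)·F1·0.464.
F1 = 59.904/(0.464×0.716) = 180.31 lb/h.
Recycle F11 = 0.284×180.31 = 51.209 lb/h.
Combined feed F4 = 416 + 51.209 = 467.21 lb/h.
Overhead F3 = F4 − F1 = 467.21 − 180.31 = 286.9 lb/h.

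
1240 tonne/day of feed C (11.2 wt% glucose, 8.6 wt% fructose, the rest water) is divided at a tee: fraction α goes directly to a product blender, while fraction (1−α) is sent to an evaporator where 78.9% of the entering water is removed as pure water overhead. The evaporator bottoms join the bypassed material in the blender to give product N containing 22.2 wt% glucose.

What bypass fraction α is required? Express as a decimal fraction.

0.217

All 1240×0.112 = 138.88 tonne/day of glucose reaches N, so N = 138.88/0.222 = 625.59 tonne/day and vapour = 614.41 tonne/day.
The evaporator receives (1−α)·1240 of feed at 0.802 water and removes 0.789 of that water:
0.789×0.802×(1−α)×1240 = 614.41
(1−α) = 614.41/784.64 = 0.7830;  α = 0.2170.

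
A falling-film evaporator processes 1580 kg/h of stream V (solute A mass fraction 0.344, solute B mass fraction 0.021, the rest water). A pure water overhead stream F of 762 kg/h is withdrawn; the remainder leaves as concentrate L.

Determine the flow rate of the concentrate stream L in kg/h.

818 kg/h

Concentrate = 1580 − 762 = 818 kg/h.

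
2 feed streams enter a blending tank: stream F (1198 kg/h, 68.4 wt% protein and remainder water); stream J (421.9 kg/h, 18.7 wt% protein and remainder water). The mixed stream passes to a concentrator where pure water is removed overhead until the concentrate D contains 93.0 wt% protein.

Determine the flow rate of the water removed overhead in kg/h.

protein entering = 1198×0.684 + 421.9×0.187 = 898.33 kg/h.
All protein reports to D, so D = 898.33/0.930 = 965.94 kg/h.
Total feed = 1619.9 kg/h; overhead = 1619.9 − 965.94 = 653.96 kg/h.

654 kg/h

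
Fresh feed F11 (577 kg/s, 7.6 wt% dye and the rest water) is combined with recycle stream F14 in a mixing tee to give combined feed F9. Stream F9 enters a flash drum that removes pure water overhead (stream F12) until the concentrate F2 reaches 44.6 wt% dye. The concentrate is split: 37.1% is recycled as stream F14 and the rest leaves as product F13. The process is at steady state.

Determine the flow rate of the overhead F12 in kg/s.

Overall dye balance (none leaves overhead): dye in fresh feed = dye in product, i.e. 577×0.076 = (1−0.371)·F2·0.446.
F2 = 43.852/(0.446×0.629) = 156.32 kg/s.
Recycle F14 = 0.371×156.32 = 57.993 kg/s.
Combined feed F9 = 577 + 57.993 = 634.99 kg/s.
Overhead F12 = F9 − F2 = 634.99 − 156.32 = 478.68 kg/s.

478.7 kg/s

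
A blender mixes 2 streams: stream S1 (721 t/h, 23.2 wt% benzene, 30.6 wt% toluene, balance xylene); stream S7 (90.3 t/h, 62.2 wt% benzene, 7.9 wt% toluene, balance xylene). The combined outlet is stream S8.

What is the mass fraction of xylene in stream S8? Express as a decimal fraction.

0.4439

Total flow out = 721 + 90.3 = 811.3 t/h.
xylene in = 721×0.462 + 90.3×0.299 = 360.1 t/h.
xylene mass fraction in S8 = 360.1/811.3 = 0.4439.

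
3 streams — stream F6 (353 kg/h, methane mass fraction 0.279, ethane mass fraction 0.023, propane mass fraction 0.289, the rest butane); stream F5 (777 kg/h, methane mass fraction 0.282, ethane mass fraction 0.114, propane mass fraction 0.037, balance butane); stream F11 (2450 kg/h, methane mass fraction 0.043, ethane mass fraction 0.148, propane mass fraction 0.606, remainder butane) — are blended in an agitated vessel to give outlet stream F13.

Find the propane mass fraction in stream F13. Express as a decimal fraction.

Total flow out = 353 + 777 + 2450 = 3580 kg/h.
propane in = 353×0.289 + 777×0.037 + 2450×0.606 = 1615.5 kg/h.
propane mass fraction in F13 = 1615.5/3580 = 0.451.

0.451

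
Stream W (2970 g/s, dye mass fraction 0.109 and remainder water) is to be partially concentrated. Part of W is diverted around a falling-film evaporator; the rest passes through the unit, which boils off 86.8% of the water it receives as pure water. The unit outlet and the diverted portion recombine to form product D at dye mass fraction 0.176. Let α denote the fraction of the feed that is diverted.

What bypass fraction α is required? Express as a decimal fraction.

All 2970×0.109 = 323.73 g/s of dye reaches D, so D = 323.73/0.176 = 1839.4 g/s and vapour = 1130.6 g/s.
The evaporator receives (1−α)·2970 of feed at 0.891 water and removes 0.868 of that water:
0.868×0.891×(1−α)×2970 = 1130.6
(1−α) = 1130.6/2297 = 0.4922;  α = 0.5078.

0.508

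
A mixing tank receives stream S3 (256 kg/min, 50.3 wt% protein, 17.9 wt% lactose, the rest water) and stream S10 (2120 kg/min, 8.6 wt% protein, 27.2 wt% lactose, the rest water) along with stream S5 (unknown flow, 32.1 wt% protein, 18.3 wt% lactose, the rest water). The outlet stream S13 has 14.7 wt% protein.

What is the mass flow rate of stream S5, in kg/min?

Let S5 be the unknown flow. Total out = 2376 + S5.
protein balance: 311.09 + 0.321·S5 = 0.147·(2376 + S5)
(0.321 − 0.147)·S5 = 0.147×2376 − 311.09 = 38.184
S5 = 38.184 / 0.174 = 219.45 kg/min

219.4 kg/min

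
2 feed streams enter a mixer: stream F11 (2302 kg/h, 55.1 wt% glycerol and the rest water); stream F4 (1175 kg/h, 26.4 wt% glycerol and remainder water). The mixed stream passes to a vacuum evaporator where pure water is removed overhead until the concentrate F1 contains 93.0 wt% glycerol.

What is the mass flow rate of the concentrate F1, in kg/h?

glycerol entering = 2302×0.551 + 1175×0.264 = 1578.6 kg/h.
All glycerol reports to F1, so F1 = 1578.6/0.930 = 1697.4 kg/h.

1697 kg/h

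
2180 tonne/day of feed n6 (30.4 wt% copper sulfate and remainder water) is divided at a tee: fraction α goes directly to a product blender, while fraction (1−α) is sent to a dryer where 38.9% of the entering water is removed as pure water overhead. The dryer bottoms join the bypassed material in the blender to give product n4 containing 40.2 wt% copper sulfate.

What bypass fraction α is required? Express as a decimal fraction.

0.100

All 2180×0.304 = 662.72 tonne/day of copper sulfate reaches n4, so n4 = 662.72/0.402 = 1648.6 tonne/day and vapour = 531.44 tonne/day.
The evaporator receives (1−α)·2180 of feed at 0.696 water and removes 0.389 of that water:
0.389×0.696×(1−α)×2180 = 531.44
(1−α) = 531.44/590.22 = 0.9004;  α = 0.0996.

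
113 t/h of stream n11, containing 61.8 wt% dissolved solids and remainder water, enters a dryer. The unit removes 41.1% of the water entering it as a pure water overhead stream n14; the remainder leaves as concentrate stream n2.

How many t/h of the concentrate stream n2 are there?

95.26 t/h

water entering = 113×0.382 = 43.166 t/h; overhead removed = 0.411×43.166 = 17.741 t/h.
Concentrate = 113 − 17.741 = 95.259 t/h.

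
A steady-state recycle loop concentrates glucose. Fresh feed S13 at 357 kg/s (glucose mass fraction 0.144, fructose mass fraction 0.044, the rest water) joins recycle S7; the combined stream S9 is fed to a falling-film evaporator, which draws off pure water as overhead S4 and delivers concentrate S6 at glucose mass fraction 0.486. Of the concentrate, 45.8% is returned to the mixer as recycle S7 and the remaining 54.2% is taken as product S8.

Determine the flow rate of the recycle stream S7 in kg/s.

89.38 kg/s

Overall glucose balance (none leaves overhead): glucose in fresh feed = glucose in product, i.e. 357×0.144 = (1−0.458)·S6·0.486.
S6 = 51.408/(0.486×0.542) = 195.16 kg/s.
Recycle S7 = 0.458×195.16 = 89.384 kg/s.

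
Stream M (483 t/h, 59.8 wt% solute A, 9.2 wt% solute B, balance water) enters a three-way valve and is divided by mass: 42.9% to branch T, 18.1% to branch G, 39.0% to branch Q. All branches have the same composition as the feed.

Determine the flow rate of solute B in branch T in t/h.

19.06 t/h

Branch T total = 0.429×483 = 207.21 t/h.
solute B in T = 0.092×207.21 = 19.063 t/h.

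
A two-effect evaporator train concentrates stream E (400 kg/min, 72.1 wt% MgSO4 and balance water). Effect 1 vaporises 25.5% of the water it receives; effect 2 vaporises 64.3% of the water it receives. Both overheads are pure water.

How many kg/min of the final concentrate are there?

318.1 kg/min

water in feed = 400×0.279 = 111.6 kg/min.
After stage 1: water left = (1−0.255)×111.6 = 83.142; stream total = 371.54 kg/min.
After stage 2: water left = (1−0.643)×83.142 = 29.682; final concentrate = 318.08 kg/min.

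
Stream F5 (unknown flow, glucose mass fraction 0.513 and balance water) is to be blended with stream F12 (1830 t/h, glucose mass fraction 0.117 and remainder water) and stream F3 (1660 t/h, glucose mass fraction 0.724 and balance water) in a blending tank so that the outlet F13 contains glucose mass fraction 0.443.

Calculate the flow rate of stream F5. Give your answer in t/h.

1859 t/h

Let F5 be the unknown flow. Total out = 3490 + F5.
glucose balance: 1415.9 + 0.513·F5 = 0.443·(3490 + F5)
(0.513 − 0.443)·F5 = 0.443×3490 − 1415.9 = 130.12
F5 = 130.12 / 0.070 = 1858.9 t/h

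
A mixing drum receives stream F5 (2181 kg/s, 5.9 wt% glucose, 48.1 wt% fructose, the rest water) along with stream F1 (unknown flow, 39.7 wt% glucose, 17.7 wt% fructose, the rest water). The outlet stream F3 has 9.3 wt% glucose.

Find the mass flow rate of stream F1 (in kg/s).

243.9 kg/s

Let F1 be the unknown flow. Total out = 2181 + F1.
glucose balance: 128.68 + 0.397·F1 = 0.093·(2181 + F1)
(0.397 − 0.093)·F1 = 0.093×2181 − 128.68 = 74.154
F1 = 74.154 / 0.304 = 243.93 kg/s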